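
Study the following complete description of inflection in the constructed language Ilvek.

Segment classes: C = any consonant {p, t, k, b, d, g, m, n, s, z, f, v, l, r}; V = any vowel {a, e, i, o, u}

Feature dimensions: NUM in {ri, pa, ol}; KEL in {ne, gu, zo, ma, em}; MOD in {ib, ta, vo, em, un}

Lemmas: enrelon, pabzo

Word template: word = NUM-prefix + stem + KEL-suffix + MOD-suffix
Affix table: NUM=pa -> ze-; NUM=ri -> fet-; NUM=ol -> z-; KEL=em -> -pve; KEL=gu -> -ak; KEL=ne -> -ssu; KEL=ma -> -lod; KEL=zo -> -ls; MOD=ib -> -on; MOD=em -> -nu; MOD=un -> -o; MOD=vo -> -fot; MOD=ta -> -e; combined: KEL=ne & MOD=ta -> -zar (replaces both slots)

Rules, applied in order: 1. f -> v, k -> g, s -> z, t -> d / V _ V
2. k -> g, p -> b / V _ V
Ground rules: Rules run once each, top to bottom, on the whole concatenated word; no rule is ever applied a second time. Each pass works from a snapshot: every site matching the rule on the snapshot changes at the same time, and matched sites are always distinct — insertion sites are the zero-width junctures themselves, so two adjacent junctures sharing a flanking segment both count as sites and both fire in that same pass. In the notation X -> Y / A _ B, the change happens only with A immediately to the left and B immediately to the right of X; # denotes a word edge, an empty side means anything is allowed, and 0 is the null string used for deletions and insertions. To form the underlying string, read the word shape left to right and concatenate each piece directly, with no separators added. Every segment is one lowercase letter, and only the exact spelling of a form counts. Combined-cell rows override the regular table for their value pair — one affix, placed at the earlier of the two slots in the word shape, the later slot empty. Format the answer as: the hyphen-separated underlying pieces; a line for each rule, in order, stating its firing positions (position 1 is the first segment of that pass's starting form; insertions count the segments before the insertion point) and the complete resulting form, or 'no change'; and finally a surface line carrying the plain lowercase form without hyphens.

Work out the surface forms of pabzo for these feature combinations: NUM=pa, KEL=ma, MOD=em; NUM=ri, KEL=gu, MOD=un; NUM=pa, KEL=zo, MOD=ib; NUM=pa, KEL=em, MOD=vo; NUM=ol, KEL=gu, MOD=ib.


cell NUM=pa, KEL=ma, MOD=em:
underlying: ze-pabzo-lod-nu
1. f -> v, k -> g, s -> z, t -> d / V _ V: no change
2. k -> g, p -> b / V _ V: fires at position(s) 3: zebabzolodnu
surface: zebabzolodnu

cell NUM=ri, KEL=gu, MOD=un:
underlying: fet-pabzo-ak-o
1. f -> v, k -> g, s -> z, t -> d / V _ V: fires at position(s) 10: fetpabzoago
2. k -> g, p -> b / V _ V: no change
surface: fetpabzoago

cell NUM=pa, KEL=zo, MOD=ib:
underlying: ze-pabzo-ls-on
1. f -> v, k -> g, s -> z, t -> d / V _ V: no change
2. k -> g, p -> b / V _ V: fires at position(s) 3: zebabzolson
surface: zebabzolson

cell NUM=pa, KEL=em, MOD=vo:
underlying: ze-pabzo-pve-fot
1. f -> v, k -> g, s -> z, t -> d / V _ V: fires at position(s) 11: zepabzopvevot
2. k -> g, p -> b / V _ V: fires at position(s) 3: zebabzopvevot
surface: zebabzopvevot

cell NUM=ol, KEL=gu, MOD=ib:
underlying: z-pabzo-ak-on
1. f -> v, k -> g, s -> z, t -> d / V _ V: fires at position(s) 8: zpabzoagon
2. k -> g, p -> b / V _ V: no change
surface: zpabzoagon


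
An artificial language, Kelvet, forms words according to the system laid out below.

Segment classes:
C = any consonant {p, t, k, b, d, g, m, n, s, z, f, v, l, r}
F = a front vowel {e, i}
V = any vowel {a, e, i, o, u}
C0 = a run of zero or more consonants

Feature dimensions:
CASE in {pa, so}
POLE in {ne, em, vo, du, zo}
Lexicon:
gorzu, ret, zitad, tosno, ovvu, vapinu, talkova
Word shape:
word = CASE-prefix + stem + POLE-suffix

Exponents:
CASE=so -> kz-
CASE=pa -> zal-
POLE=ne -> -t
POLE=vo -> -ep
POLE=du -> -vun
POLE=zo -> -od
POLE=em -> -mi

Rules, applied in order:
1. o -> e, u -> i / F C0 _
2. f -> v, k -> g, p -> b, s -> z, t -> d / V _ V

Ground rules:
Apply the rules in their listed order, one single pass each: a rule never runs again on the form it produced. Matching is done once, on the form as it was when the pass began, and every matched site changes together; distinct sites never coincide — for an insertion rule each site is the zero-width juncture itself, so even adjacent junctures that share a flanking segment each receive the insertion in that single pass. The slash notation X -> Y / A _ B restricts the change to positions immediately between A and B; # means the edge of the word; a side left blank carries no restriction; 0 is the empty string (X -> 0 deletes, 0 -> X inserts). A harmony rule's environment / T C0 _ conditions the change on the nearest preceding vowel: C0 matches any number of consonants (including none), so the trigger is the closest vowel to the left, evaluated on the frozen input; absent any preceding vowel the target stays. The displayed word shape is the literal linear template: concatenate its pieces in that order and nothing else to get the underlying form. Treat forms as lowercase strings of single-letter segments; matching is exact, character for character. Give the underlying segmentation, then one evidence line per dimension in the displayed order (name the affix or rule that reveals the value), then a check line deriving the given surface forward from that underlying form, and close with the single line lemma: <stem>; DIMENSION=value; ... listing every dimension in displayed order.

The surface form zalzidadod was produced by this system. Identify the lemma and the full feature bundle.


underlying: zal-zitad-od
CASE=pa - signalled by the affix zal-
POLE=zo - signalled by the affix -od
check: zalzitadod -> zalzitadod -> zalzidadod
lemma: zitad; CASE=pa; POLE=zo


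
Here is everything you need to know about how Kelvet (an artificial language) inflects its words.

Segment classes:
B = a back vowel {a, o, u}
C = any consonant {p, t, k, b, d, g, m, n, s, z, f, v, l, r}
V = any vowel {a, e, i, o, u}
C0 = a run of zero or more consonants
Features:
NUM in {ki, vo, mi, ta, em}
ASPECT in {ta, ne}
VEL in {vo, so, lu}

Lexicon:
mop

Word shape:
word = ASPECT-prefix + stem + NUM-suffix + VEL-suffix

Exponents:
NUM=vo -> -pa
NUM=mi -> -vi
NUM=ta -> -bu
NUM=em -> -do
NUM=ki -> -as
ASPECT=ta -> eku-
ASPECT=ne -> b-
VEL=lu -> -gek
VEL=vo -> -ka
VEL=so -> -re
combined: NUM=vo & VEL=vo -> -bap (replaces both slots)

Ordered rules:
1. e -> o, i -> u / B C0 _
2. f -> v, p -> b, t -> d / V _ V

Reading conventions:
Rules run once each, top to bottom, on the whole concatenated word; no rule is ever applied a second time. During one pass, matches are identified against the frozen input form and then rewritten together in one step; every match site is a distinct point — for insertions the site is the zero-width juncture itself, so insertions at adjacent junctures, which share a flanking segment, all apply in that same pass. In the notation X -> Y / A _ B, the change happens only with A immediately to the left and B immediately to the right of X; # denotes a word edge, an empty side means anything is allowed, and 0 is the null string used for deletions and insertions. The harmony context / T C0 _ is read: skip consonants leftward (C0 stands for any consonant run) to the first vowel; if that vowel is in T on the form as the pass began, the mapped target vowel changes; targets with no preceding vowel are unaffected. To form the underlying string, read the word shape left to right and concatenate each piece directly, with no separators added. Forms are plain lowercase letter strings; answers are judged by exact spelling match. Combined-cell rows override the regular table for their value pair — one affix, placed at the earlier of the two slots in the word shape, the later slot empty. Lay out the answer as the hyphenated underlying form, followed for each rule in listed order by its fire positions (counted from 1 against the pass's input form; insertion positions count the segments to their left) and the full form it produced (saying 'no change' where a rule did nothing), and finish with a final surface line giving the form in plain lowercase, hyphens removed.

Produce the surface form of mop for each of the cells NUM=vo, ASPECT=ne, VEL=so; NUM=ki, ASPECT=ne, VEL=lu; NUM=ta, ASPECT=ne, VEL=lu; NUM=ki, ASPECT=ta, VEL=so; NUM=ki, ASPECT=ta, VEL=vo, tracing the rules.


cell NUM=vo, ASPECT=ne, VEL=so:
underlying: b-mop-pa-re
1. e -> o, i -> u / B C0 _: fires at position(s) 8: bmopparo
2. f -> v, p -> b, t -> d / V _ V: no change
surface: bmopparo

cell NUM=ki, ASPECT=ne, VEL=lu:
underlying: b-mop-as-gek
1. e -> o, i -> u / B C0 _: fires at position(s) 8: bmopasgok
2. f -> v, p -> b, t -> d / V _ V: fires at position(s) 4: bmobasgok
surface: bmobasgok

cell NUM=ta, ASPECT=ne, VEL=lu:
underlying: b-mop-bu-gek
1. e -> o, i -> u / B C0 _: fires at position(s) 8: bmopbugok
2. f -> v, p -> b, t -> d / V _ V: no change
surface: bmopbugok

cell NUM=ki, ASPECT=ta, VEL=so:
underlying: eku-mop-as-re
1. e -> o, i -> u / B C0 _: fires at position(s) 10: ekumopasro
2. f -> v, p -> b, t -> d / V _ V: fires at position(s) 6: ekumobasro
surface: ekumobasro

cell NUM=ki, ASPECT=ta, VEL=vo:
underlying: eku-mop-as-ka
1. e -> o, i -> u / B C0 _: no change
2. f -> v, p -> b, t -> d / V _ V: fires at position(s) 6: ekumobaska
surface: ekumobaska


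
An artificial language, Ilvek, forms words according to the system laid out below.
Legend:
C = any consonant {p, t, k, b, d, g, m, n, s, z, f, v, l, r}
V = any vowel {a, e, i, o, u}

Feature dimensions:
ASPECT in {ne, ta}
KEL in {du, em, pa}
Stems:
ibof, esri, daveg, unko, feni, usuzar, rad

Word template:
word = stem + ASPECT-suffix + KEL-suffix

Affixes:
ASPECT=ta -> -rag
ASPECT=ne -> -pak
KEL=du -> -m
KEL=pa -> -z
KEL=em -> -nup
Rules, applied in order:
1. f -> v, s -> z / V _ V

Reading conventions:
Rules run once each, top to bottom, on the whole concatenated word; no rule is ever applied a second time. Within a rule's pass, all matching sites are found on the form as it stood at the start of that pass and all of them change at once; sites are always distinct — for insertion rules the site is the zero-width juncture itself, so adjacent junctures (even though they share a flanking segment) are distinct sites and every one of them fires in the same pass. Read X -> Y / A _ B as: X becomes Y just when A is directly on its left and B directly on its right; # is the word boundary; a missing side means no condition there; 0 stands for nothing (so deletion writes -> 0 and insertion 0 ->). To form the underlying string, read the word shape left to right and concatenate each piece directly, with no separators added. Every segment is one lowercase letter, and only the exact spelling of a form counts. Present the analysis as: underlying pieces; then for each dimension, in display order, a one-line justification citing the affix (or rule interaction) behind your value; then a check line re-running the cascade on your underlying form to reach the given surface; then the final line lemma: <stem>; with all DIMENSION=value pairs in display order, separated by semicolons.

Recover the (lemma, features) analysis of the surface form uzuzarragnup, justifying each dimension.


underlying: usuzar-rag-nup
ASPECT=ta - signalled by the affix -rag
KEL=em - signalled by the affix -nup
check: usuzarragnup -> uzuzarragnup
lemma: usuzar; ASPECT=ta; KEL=em


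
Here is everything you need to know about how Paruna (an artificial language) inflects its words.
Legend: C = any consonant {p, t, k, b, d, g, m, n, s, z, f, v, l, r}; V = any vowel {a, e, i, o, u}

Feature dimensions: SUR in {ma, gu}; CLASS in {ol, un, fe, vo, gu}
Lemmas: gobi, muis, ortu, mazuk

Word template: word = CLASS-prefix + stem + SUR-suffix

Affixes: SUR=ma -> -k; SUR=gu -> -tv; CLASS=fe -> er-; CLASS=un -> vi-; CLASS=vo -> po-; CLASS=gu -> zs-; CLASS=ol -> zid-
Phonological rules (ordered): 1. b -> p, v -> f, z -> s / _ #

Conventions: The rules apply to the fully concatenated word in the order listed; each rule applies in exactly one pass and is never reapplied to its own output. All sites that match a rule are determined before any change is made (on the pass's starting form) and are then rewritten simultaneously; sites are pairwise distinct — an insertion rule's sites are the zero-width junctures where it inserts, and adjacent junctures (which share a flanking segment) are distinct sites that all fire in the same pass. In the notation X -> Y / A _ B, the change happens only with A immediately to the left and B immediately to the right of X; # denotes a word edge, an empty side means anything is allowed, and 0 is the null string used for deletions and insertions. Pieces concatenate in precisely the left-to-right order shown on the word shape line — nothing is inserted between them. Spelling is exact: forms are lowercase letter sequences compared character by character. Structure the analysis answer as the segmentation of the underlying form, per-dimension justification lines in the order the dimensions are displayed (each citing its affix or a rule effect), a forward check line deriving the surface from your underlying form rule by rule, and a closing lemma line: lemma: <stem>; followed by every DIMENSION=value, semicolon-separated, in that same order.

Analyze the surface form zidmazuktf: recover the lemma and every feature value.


underlying: zid-mazuk-tv
SUR=gu - signalled by the affix -tv
CLASS=ol - signalled by the affix zid-
check: zidmazuktv -> zidmazuktf
lemma: mazuk; SUR=gu; CLASS=ol


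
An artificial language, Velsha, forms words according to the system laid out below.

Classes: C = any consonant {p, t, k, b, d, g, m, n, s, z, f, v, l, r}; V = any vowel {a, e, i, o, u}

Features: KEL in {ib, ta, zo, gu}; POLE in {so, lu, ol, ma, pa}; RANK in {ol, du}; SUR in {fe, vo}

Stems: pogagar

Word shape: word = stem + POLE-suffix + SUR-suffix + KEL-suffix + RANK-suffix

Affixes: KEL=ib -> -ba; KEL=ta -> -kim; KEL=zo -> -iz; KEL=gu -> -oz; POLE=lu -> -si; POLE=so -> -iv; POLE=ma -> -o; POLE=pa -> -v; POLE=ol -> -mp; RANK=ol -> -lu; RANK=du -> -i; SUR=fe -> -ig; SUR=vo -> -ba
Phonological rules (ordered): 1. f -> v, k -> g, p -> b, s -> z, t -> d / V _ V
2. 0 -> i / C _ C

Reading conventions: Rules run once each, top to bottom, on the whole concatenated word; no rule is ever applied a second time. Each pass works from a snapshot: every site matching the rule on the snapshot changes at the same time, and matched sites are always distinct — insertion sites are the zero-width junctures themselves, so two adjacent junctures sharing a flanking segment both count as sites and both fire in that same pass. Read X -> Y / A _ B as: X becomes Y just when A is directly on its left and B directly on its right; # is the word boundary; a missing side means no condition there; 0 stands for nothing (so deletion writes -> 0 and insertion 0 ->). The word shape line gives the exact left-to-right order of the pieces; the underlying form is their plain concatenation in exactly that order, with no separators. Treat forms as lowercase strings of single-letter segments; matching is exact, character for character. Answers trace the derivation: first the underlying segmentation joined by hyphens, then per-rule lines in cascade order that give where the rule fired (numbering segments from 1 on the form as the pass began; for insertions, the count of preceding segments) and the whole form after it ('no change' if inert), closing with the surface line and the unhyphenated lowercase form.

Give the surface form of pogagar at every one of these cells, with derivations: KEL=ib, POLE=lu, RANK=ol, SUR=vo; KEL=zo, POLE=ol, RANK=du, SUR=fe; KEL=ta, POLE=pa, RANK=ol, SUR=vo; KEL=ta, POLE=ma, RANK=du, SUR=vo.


cell KEL=ib, POLE=lu, RANK=ol, SUR=vo:
underlying: pogagar-si-ba-ba-lu
1. f -> v, k -> g, p -> b, s -> z, t -> d / V _ V: no change
2. 0 -> i / C _ C: inserts after position(s) 7: pogagarisibabalu
surface: pogagarisibabalu

cell KEL=zo, POLE=ol, RANK=du, SUR=fe:
underlying: pogagar-mp-ig-iz-i
1. f -> v, k -> g, p -> b, s -> z, t -> d / V _ V: no change
2. 0 -> i / C _ C: inserts after position(s) 7, 8: pogagarimipigizi
surface: pogagarimipigizi

cell KEL=ta, POLE=pa, RANK=ol, SUR=vo:
underlying: pogagar-v-ba-kim-lu
1. f -> v, k -> g, p -> b, s -> z, t -> d / V _ V: fires at position(s) 11: pogagarvbagimlu
2. 0 -> i / C _ C: inserts after position(s) 7, 8, 13: pogagarivibagimilu
surface: pogagarivibagimilu

cell KEL=ta, POLE=ma, RANK=du, SUR=vo:
underlying: pogagar-o-ba-kim-i
1. f -> v, k -> g, p -> b, s -> z, t -> d / V _ V: fires at position(s) 11: pogagarobagimi
2. 0 -> i / C _ C: no change
surface: pogagarobagimi


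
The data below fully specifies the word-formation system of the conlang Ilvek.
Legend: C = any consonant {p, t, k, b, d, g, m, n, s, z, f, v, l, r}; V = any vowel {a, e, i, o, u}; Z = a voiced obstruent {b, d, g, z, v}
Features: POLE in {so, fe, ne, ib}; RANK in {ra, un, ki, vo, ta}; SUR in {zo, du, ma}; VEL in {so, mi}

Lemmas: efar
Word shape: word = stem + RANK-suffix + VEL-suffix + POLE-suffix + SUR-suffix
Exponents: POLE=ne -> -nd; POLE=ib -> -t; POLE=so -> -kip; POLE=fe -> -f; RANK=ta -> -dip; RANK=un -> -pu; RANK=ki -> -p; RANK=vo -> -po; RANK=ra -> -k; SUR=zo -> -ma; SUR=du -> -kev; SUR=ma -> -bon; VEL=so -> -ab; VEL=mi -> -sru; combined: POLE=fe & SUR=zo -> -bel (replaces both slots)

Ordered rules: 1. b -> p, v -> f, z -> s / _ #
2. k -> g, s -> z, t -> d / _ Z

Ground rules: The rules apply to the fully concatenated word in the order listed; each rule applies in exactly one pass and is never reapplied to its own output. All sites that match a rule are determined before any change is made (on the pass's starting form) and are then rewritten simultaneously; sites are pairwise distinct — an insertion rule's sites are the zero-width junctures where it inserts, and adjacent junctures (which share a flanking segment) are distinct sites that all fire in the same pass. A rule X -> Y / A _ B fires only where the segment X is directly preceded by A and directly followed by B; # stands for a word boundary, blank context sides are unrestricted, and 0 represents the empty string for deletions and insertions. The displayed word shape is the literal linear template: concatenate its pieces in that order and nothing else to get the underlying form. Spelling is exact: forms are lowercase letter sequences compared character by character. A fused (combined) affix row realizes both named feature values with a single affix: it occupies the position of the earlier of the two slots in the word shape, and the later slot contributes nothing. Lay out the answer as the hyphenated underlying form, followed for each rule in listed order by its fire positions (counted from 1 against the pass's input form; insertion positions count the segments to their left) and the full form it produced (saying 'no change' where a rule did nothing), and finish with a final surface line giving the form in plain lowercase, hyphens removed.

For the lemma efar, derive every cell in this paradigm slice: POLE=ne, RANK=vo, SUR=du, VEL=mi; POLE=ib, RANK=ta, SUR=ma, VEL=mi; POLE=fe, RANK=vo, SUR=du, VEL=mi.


cell POLE=ne, RANK=vo, SUR=du, VEL=mi:
underlying: efar-po-sru-nd-kev
1. b -> p, v -> f, z -> s / _ #: fires at position(s) 14: efarposrundkef
2. k -> g, s -> z, t -> d / _ Z: no change
surface: efarposrundkef

cell POLE=ib, RANK=ta, SUR=ma, VEL=mi:
underlying: efar-dip-sru-t-bon
1. b -> p, v -> f, z -> s / _ #: no change
2. k -> g, s -> z, t -> d / _ Z: fires at position(s) 11: efardipsrudbon
surface: efardipsrudbon

cell POLE=fe, RANK=vo, SUR=du, VEL=mi:
underlying: efar-po-sru-f-kev
1. b -> p, v -> f, z -> s / _ #: fires at position(s) 13: efarposrufkef
2. k -> g, s -> z, t -> d / _ Z: no change
surface: efarposrufkef


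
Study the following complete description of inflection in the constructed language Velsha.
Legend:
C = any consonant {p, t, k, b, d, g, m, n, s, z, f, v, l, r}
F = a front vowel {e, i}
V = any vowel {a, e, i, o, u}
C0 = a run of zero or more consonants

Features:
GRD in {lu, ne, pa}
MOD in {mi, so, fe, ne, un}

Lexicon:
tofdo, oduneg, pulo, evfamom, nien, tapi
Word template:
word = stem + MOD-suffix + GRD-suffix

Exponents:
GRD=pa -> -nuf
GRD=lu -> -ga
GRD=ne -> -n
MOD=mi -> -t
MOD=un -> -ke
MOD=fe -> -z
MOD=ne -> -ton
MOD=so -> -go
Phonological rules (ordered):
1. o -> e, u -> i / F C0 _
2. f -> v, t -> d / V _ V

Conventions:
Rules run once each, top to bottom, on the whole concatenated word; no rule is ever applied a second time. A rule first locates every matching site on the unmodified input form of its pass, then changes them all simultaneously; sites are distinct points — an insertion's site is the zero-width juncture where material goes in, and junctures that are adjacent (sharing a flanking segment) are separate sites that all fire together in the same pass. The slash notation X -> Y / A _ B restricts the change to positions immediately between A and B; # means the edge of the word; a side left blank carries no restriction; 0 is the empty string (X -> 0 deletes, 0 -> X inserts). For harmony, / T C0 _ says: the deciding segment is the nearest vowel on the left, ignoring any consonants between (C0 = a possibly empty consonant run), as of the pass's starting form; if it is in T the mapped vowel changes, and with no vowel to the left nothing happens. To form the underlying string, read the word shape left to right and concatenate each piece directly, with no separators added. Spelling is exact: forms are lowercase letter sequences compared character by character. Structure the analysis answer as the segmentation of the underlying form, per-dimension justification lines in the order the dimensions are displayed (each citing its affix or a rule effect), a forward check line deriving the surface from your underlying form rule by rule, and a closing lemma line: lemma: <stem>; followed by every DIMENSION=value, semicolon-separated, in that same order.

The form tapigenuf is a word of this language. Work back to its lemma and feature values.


underlying: tapi-go-nuf
GRD=pa - signalled by the affix -nuf
MOD=so - signalled by the affix -go
check: tapigonuf -> tapigenuf -> tapigenuf
lemma: tapi; GRD=pa; MOD=so


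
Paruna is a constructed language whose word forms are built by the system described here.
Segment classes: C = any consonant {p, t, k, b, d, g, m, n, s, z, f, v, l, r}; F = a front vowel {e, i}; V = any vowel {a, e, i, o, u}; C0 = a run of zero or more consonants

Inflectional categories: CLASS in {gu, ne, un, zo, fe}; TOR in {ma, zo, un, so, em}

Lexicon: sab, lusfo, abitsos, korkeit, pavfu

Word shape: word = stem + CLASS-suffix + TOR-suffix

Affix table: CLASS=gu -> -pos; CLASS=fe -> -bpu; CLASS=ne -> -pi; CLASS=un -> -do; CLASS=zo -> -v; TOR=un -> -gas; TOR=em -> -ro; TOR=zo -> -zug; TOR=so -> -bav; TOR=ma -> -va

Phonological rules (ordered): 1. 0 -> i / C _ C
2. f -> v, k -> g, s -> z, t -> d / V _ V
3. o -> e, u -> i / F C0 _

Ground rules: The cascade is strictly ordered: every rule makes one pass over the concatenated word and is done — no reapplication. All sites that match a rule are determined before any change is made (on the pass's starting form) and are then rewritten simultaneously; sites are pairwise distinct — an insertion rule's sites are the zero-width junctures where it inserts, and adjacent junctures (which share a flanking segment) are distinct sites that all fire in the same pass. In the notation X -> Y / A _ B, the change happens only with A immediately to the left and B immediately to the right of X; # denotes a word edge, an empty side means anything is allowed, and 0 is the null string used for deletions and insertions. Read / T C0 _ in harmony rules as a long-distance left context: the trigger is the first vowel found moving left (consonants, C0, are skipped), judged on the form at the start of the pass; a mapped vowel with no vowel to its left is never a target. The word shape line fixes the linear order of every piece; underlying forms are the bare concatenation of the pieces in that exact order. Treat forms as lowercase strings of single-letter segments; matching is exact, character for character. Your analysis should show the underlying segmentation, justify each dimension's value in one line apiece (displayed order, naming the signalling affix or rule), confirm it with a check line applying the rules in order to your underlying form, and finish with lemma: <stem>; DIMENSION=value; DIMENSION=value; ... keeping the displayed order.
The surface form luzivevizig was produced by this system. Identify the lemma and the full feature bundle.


underlying: lusfo-v-zug
CLASS=zo - signalled by the affix -v
TOR=zo - signalled by the affix -zug
check: lusfovzug -> lusifovizug -> luzivovizug -> luzivevizig
lemma: lusfo; CLASS=zo; TOR=zo


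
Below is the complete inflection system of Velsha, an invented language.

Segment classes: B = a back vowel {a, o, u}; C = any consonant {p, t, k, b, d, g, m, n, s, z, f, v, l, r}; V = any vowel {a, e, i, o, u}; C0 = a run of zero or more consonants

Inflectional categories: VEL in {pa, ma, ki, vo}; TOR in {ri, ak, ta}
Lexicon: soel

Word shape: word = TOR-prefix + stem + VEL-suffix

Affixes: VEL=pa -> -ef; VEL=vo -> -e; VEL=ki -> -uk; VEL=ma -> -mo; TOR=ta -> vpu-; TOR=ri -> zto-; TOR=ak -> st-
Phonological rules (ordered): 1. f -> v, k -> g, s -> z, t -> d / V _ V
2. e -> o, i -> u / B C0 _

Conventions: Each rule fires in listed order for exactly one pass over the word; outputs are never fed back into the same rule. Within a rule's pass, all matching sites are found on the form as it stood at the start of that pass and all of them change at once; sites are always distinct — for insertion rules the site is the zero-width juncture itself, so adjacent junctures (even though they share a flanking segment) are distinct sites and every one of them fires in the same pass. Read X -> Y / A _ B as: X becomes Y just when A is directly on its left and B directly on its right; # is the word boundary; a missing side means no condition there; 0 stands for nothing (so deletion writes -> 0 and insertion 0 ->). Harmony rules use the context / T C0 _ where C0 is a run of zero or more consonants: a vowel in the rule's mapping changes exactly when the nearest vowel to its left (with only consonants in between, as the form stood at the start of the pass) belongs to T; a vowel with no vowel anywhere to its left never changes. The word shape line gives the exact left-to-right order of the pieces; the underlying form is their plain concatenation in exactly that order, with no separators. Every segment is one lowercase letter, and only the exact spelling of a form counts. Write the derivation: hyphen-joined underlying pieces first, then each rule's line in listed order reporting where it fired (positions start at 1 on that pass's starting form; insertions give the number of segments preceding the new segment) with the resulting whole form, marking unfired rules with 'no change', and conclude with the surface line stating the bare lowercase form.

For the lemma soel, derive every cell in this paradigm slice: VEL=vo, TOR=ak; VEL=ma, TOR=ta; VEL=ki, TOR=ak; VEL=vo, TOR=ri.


cell VEL=vo, TOR=ak:
underlying: st-soel-e
1. f -> v, k -> g, s -> z, t -> d / V _ V: no change
2. e -> o, i -> u / B C0 _: fires at position(s) 5: stsoole
surface: stsoole

cell VEL=ma, TOR=ta:
underlying: vpu-soel-mo
1. f -> v, k -> g, s -> z, t -> d / V _ V: fires at position(s) 4: vpuzoelmo
2. e -> o, i -> u / B C0 _: fires at position(s) 6: vpuzoolmo
surface: vpuzoolmo

cell VEL=ki, TOR=ak:
underlying: st-soel-uk
1. f -> v, k -> g, s -> z, t -> d / V _ V: no change
2. e -> o, i -> u / B C0 _: fires at position(s) 5: stsooluk
surface: stsooluk

cell VEL=vo, TOR=ri:
underlying: zto-soel-e
1. f -> v, k -> g, s -> z, t -> d / V _ V: fires at position(s) 4: ztozoele
2. e -> o, i -> u / B C0 _: fires at position(s) 6: ztozoole
surface: ztozoole


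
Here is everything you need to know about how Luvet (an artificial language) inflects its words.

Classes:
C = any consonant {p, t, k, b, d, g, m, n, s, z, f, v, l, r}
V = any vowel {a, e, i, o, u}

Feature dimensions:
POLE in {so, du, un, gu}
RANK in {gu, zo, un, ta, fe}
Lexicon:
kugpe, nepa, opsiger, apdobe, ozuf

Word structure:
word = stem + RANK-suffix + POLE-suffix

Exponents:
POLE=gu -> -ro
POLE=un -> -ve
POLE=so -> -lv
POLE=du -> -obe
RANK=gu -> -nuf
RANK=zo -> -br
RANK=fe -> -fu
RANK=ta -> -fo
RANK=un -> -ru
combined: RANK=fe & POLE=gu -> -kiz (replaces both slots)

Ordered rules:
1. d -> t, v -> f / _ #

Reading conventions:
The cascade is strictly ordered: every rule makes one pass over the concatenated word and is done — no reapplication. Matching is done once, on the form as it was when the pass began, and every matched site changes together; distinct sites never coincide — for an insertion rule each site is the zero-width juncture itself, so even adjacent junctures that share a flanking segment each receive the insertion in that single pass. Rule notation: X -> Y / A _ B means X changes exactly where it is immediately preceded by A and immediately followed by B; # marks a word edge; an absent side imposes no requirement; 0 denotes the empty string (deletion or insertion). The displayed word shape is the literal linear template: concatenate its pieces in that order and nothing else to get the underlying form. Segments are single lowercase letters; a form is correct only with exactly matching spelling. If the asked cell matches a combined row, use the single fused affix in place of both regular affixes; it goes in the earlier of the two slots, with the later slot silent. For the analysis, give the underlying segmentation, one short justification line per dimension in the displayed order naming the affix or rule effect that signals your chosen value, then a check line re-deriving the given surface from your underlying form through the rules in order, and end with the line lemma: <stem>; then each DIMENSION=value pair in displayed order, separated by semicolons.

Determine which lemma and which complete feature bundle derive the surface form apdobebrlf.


underlying: apdobe-br-lv
POLE=so - signalled by the affix -lv
RANK=zo - signalled by the affix -br
check: apdobebrlv -> apdobebrlf
lemma: apdobe; POLE=so; RANK=zo


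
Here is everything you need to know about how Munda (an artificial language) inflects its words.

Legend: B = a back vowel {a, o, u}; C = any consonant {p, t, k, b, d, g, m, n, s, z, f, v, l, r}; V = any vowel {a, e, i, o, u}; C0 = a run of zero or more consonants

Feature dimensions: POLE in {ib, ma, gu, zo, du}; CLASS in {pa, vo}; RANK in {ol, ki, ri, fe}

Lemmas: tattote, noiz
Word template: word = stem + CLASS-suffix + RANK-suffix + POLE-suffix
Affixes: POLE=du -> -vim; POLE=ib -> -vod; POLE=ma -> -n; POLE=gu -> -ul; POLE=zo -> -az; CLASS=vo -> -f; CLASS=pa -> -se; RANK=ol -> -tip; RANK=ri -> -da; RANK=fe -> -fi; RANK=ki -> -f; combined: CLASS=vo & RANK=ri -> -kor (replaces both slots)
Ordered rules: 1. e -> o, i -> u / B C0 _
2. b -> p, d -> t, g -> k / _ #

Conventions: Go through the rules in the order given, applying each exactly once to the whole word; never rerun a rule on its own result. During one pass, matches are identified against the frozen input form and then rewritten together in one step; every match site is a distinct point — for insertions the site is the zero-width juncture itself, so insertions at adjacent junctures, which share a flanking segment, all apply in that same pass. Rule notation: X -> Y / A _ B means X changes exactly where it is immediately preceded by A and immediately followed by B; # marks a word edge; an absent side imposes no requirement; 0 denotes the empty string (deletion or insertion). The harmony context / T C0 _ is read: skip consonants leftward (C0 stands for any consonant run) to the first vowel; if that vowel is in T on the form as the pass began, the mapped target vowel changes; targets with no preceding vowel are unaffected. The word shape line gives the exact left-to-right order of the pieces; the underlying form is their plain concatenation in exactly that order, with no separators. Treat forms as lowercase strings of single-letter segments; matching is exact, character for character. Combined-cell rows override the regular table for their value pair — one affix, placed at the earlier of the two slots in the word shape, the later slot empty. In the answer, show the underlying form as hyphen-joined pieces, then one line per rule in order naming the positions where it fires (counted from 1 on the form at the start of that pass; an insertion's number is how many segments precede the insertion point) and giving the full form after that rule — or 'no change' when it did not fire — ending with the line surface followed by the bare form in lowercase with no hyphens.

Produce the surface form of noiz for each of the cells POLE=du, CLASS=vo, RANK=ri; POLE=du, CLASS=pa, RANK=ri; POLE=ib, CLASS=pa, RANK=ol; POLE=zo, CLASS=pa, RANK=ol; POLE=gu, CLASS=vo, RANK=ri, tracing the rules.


cell POLE=du, CLASS=vo, RANK=ri:
underlying: noiz-kor-vim
1. e -> o, i -> u / B C0 _: fires at position(s) 3, 9: nouzkorvum
2. b -> p, d -> t, g -> k / _ #: no change
surface: nouzkorvum

cell POLE=du, CLASS=pa, RANK=ri:
underlying: noiz-se-da-vim
1. e -> o, i -> u / B C0 _: fires at position(s) 3, 10: nouzsedavum
2. b -> p, d -> t, g -> k / _ #: no change
surface: nouzsedavum

cell POLE=ib, CLASS=pa, RANK=ol:
underlying: noiz-se-tip-vod
1. e -> o, i -> u / B C0 _: fires at position(s) 3: nouzsetipvod
2. b -> p, d -> t, g -> k / _ #: fires at position(s) 12: nouzsetipvot
surface: nouzsetipvot

cell POLE=zo, CLASS=pa, RANK=ol:
underlying: noiz-se-tip-az
1. e -> o, i -> u / B C0 _: fires at position(s) 3: nouzsetipaz
2. b -> p, d -> t, g -> k / _ #: no change
surface: nouzsetipaz

cell POLE=gu, CLASS=vo, RANK=ri:
underlying: noiz-kor-ul
1. e -> o, i -> u / B C0 _: fires at position(s) 3: nouzkorul
2. b -> p, d -> t, g -> k / _ #: no change
surface: nouzkorul


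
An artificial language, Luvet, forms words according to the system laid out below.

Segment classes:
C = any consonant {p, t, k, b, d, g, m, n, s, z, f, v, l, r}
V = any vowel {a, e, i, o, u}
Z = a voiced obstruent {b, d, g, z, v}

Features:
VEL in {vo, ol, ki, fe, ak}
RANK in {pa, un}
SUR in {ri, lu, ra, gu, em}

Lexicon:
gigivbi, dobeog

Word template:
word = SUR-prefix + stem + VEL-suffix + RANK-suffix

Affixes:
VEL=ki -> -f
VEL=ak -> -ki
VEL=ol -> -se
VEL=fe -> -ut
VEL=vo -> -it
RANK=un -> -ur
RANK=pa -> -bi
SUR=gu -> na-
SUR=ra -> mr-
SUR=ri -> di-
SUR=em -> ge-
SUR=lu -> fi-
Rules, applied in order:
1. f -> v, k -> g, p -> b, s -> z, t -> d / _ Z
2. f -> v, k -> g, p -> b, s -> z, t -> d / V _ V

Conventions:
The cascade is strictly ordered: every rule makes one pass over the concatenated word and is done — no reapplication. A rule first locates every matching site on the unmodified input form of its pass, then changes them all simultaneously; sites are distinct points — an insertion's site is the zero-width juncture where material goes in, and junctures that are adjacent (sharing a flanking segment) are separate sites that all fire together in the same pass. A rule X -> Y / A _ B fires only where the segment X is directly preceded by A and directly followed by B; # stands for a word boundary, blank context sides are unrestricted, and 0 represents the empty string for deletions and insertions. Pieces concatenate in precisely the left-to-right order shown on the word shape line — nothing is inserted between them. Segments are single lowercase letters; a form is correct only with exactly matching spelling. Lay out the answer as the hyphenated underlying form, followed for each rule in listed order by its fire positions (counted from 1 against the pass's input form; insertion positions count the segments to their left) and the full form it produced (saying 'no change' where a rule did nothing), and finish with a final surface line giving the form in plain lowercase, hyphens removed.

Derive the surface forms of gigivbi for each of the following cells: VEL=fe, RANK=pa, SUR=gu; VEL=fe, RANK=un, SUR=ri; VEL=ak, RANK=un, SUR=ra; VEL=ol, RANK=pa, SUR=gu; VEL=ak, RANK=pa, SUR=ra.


cell VEL=fe, RANK=pa, SUR=gu:
underlying: na-gigivbi-ut-bi
1. f -> v, k -> g, p -> b, s -> z, t -> d / _ Z: fires at position(s) 11: nagigivbiudbi
2. f -> v, k -> g, p -> b, s -> z, t -> d / V _ V: no change
surface: nagigivbiudbi

cell VEL=fe, RANK=un, SUR=ri:
underlying: di-gigivbi-ut-ur
1. f -> v, k -> g, p -> b, s -> z, t -> d / _ Z: no change
2. f -> v, k -> g, p -> b, s -> z, t -> d / V _ V: fires at position(s) 11: digigivbiudur
surface: digigivbiudur

cell VEL=ak, RANK=un, SUR=ra:
underlying: mr-gigivbi-ki-ur
1. f -> v, k -> g, p -> b, s -> z, t -> d / _ Z: no change
2. f -> v, k -> g, p -> b, s -> z, t -> d / V _ V: fires at position(s) 10: mrgigivbigiur
surface: mrgigivbigiur

cell VEL=ol, RANK=pa, SUR=gu:
underlying: na-gigivbi-se-bi
1. f -> v, k -> g, p -> b, s -> z, t -> d / _ Z: no change
2. f -> v, k -> g, p -> b, s -> z, t -> d / V _ V: fires at position(s) 10: nagigivbizebi
surface: nagigivbizebi

cell VEL=ak, RANK=pa, SUR=ra:
underlying: mr-gigivbi-ki-bi
1. f -> v, k -> g, p -> b, s -> z, t -> d / _ Z: no change
2. f -> v, k -> g, p -> b, s -> z, t -> d / V _ V: fires at position(s) 10: mrgigivbigibi
surface: mrgigivbigibi


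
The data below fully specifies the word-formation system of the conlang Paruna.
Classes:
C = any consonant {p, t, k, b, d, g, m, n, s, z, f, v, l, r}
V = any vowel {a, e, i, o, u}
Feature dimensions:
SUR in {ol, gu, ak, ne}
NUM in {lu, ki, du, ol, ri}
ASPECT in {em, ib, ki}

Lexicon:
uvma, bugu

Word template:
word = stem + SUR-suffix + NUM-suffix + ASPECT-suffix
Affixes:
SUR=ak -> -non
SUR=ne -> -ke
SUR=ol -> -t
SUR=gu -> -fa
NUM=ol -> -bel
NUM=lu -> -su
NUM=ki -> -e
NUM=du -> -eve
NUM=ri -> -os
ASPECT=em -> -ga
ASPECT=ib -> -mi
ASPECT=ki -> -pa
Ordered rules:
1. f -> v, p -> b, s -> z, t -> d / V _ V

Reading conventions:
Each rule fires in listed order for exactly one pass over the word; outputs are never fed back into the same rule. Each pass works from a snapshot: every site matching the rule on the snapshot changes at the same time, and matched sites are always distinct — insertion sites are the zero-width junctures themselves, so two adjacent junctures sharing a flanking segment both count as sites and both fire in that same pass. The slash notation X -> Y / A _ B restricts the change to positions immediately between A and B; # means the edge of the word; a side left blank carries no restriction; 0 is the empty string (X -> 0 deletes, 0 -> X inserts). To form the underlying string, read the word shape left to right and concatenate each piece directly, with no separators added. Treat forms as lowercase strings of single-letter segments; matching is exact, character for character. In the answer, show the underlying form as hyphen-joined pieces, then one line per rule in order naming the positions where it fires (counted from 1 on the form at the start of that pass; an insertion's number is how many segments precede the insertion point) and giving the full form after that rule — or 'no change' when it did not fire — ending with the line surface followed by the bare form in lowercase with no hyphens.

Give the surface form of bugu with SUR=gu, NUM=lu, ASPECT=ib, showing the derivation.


underlying: bugu-fa-su-mi
1. f -> v, p -> b, s -> z, t -> d / V _ V: fires at position(s) 5, 7: buguvazumi
surface: buguvazumi


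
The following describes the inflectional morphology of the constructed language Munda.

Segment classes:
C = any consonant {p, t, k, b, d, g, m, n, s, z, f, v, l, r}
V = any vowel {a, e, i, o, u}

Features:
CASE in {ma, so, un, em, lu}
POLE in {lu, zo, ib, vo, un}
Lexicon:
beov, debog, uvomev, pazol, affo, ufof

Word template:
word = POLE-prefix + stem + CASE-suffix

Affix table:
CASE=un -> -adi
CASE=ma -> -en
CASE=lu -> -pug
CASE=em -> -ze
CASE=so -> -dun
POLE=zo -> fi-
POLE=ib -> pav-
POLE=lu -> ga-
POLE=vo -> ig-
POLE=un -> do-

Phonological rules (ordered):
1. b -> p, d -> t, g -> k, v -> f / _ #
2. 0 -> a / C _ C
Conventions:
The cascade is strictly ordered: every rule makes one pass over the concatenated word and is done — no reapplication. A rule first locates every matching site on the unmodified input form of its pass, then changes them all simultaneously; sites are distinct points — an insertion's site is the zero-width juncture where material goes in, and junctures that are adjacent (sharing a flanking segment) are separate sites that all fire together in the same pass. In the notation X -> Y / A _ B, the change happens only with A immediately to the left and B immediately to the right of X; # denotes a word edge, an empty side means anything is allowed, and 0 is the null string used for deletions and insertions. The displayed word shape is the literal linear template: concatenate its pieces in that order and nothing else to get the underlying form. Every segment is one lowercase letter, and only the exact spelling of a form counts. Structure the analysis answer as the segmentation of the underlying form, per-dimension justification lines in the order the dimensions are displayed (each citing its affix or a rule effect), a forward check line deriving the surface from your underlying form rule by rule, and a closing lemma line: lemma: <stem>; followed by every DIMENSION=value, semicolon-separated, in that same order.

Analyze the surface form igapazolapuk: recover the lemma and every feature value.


underlying: ig-pazol-pug
CASE=lu - signalled by the affix -pug
POLE=vo - signalled by the affix ig-
check: igpazolpug -> igpazolpuk -> igapazolapuk
lemma: pazol; CASE=lu; POLE=vo
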